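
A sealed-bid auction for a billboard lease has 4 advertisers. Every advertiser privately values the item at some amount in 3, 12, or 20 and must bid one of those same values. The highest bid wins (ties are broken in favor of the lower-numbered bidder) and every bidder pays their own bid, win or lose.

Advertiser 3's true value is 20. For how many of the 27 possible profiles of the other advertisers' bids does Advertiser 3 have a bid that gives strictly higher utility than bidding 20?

17

Others bid (3, 3, 3): truth gives 0; bid 12 gives 8 > 0. Violating.
Others bid (3, 3, 12): truth gives 0; bid 12 gives 8 > 0. Violating.
Others bid (3, 20, 3): truth gives -20; bid 3 gives -3 > -20. Violating.
Others bid (3, 20, 12): truth gives -20; bid 3 gives -3 > -20. Violating.
Others bid (3, 3, 20): truth gives 0; no alternative beats it.
Others bid (3, 12, 3): truth gives 0; no alternative beats it.
(Checking all 27 profiles: 17 have a profitable deviation, 10 do not.)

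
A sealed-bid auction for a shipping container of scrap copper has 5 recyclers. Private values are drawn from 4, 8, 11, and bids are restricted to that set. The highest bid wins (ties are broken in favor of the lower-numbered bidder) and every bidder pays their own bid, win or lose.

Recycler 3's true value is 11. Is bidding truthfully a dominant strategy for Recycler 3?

Consider the case where Recycler 1 bids 4, Recycler 2 bids 4, Recycler 4 bids 4 and Recycler 5 bids 4.
Truthful bid 11: wins, pays 11, utility 11 - 11 = 0.
Bid 8 instead: wins, pays 8, utility 11 - 8 = 3.
Since 3 > 0, bidding 8 is strictly better here, so truthful bidding is not dominant.

No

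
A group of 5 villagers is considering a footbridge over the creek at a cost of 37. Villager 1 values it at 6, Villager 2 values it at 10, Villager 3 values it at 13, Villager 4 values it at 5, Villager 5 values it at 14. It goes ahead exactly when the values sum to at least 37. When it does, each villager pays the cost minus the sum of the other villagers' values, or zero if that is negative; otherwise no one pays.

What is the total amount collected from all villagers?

Total value 48 ≥ cost 37, so it is built.
Villager 1: others sum to 42; max(0, 37 - 42) = 0.
Villager 2: others sum to 38; max(0, 37 - 38) = 0.
Villager 3: others sum to 35; max(0, 37 - 35) = 2.
Villager 4: others sum to 43; max(0, 37 - 43) = 0.
Villager 5: others sum to 34; max(0, 37 - 34) = 3.
Total collected = 0 + 0 + 2 + 0 + 3 = 5.

5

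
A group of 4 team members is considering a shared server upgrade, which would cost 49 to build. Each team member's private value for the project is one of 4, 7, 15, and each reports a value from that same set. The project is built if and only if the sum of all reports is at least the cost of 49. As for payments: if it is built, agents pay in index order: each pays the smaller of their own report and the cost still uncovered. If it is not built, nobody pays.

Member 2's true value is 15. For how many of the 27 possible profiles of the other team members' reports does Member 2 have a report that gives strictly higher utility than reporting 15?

Others report (15, 15, 15): truth gives 0; report 4 gives 11 > 0. Violating.
Others report (4, 4, 4): truth gives 0; no alternative beats it.
Others report (4, 4, 7): truth gives 0; no alternative beats it.
(Checking all 27 profiles: 1 has a profitable deviation, 26 do not.)

1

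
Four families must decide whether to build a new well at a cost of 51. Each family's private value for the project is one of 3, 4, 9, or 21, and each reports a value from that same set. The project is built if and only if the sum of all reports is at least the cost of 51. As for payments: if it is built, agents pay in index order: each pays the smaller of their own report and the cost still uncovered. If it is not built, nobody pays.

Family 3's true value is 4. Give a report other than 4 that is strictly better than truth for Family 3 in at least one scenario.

Suppose Family 1 reports 9, Family 2 reports 21 and Family 4 reports 21.
Report 4: project built, pays 4, utility 4 - 4 = 0.
Report 3: project built, pays 3, utility 4 - 3 = 1.
So reporting 3 beats truth here (1 > 0).

3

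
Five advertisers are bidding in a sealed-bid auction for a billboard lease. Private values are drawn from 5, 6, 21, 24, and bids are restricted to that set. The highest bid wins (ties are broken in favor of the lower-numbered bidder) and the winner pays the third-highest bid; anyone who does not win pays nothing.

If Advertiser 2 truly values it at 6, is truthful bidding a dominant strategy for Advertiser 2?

Consider the case where Advertiser 1 bids 5, Advertiser 3 bids 5, Advertiser 4 bids 5 and Advertiser 5 bids 21.
Truthful bid 6: loses, pays 0, utility 0.
Bid 21 instead: wins, pays 5, utility 6 - 5 = 1.
Since 1 > 0, bidding 21 is strictly better here, so truthful bidding is not dominant.

No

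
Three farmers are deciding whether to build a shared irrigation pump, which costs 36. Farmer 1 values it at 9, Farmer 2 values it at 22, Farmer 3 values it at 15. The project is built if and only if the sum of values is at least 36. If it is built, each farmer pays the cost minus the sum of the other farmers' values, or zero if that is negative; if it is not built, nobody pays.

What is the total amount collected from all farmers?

Total value 46 ≥ cost 36, so it is built.
Farmer 1: others sum to 37; max(0, 36 - 37) = 0.
Farmer 2: others sum to 24; max(0, 36 - 24) = 12.
Farmer 3: others sum to 31; max(0, 36 - 31) = 5.
Total collected = 0 + 12 + 5 = 17.

17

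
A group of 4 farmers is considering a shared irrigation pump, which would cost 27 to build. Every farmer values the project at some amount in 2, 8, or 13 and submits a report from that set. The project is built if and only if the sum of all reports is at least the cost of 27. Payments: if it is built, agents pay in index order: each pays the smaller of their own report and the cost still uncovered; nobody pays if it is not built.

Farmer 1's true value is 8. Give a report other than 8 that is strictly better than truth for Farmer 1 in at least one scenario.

2

Suppose Farmer 2 reports 2, Farmer 3 reports 13 and Farmer 4 reports 13.
Report 8: project built, pays 8, utility 8 - 8 = 0.
Report 2: project built, pays 2, utility 8 - 2 = 6.
So reporting 2 beats truth here (6 > 0).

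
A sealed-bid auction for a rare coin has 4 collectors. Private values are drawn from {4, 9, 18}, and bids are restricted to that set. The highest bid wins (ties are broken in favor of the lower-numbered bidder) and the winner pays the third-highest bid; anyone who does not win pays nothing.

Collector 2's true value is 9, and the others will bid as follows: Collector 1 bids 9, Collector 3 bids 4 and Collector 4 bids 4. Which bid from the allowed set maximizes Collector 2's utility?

18

Bid 4: loses, pays 0, utility 0.
Bid 9: loses, pays 0, utility 0.
Bid 18: wins, pays 4, utility 9 - 4 = 5.
The best choice is 18 with utility 5.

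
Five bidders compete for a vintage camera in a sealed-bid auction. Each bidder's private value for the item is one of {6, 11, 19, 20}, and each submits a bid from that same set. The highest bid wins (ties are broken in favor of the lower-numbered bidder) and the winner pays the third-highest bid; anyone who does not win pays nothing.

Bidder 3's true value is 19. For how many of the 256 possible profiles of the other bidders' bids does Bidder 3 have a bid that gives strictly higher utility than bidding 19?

32

Others bid (6, 6, 6, 20): truth gives 0; bid 20 gives 13 > 0. Violating.
Others bid (6, 6, 11, 20): truth gives 0; bid 20 gives 8 > 0. Violating.
Others bid (6, 6, 20, 6): truth gives 0; bid 20 gives 13 > 0. Violating.
Others bid (6, 6, 20, 11): truth gives 0; bid 20 gives 8 > 0. Violating.
Others bid (6, 6, 6, 6): truth gives 13; no alternative beats it.
Others bid (6, 6, 6, 11): truth gives 13; no alternative beats it.
(Checking all 256 profiles: 32 have a profitable deviation, 224 do not.)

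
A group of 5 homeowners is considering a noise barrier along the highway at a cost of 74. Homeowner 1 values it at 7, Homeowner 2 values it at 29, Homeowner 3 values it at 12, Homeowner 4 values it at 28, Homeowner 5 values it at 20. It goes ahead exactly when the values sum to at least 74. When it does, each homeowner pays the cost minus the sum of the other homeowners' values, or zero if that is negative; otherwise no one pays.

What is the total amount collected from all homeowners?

Total value 96 ≥ cost 74, so it is built.
Homeowner 1: others sum to 89; max(0, 74 - 89) = 0.
Homeowner 2: others sum to 67; max(0, 74 - 67) = 7.
Homeowner 3: others sum to 84; max(0, 74 - 84) = 0.
Homeowner 4: others sum to 68; max(0, 74 - 68) = 6.
Homeowner 5: others sum to 76; max(0, 74 - 76) = 0.
Total collected = 0 + 7 + 0 + 6 + 0 = 13.

13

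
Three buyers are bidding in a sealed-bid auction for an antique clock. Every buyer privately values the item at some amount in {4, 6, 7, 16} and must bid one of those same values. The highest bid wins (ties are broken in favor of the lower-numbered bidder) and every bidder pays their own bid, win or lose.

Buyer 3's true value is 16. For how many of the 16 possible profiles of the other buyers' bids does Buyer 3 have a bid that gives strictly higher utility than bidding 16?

Others bid (4, 4): truth gives 0; bid 6 gives 10 > 0. Violating.
Others bid (4, 6): truth gives 0; bid 7 gives 9 > 0. Violating.
Others bid (4, 16): truth gives -16; bid 4 gives -4 > -16. Violating.
Others bid (6, 4): truth gives 0; bid 7 gives 9 > 0. Violating.
Others bid (4, 7): truth gives 0; no alternative beats it.
Others bid (6, 7): truth gives 0; no alternative beats it.
(Checking all 16 profiles: 11 have a profitable deviation, 5 do not.)

11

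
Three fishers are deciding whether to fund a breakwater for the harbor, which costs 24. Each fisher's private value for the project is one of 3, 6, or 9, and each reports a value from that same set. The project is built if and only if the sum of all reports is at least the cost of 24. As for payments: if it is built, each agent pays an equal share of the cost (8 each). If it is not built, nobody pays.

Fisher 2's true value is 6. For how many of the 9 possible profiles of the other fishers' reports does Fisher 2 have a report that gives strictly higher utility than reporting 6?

Others report (9, 9): truth gives -2; report 3 gives 0 > -2. Violating.
Others report (3, 3): truth gives 0; no alternative beats it.
Others report (3, 6): truth gives 0; no alternative beats it.
(Checking all 9 profiles: 1 has a profitable deviation, 8 do not.)

1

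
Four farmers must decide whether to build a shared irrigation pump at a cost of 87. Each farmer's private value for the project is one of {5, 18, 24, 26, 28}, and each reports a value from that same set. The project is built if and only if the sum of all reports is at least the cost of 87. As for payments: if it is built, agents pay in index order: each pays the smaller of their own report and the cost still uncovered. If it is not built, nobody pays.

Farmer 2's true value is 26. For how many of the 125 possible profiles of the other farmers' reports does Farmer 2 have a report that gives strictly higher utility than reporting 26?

57

Others report (18, 18, 28): truth gives 0; report 24 gives 2 > 0. Violating.
Others report (18, 24, 24): truth gives 0; report 24 gives 2 > 0. Violating.
Others report (18, 24, 26): truth gives 0; report 24 gives 2 > 0. Violating.
Others report (18, 24, 28): truth gives 0; report 18 gives 8 > 0. Violating.
Others report (5, 5, 5): truth gives 0; no alternative beats it.
Others report (5, 5, 18): truth gives 0; no alternative beats it.
(Checking all 125 profiles: 57 have a profitable deviation, 68 do not.)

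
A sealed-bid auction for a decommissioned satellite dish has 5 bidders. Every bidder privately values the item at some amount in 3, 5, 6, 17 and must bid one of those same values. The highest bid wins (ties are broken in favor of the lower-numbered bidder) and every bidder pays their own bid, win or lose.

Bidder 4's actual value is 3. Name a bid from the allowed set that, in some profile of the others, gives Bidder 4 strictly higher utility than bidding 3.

5

Suppose Bidder 1 bids 3, Bidder 2 bids 3, Bidder 3 bids 3 and Bidder 5 bids 3.
Bid 3: loses but pays 3, utility -3.
Bid 5: wins, pays 5, utility 3 - 5 = -2.
So bidding 5 beats truth here (-2 > -3).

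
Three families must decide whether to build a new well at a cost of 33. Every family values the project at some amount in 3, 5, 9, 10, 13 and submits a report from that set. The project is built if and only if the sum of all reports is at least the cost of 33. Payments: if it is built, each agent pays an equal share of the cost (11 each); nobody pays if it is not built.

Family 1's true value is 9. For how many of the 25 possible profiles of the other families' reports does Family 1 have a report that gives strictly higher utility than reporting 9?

Others report (13, 13): truth gives -2; report 3 gives 0 > -2. Violating.
Others report (3, 3): truth gives 0; no alternative beats it.
Others report (3, 5): truth gives 0; no alternative beats it.
(Checking all 25 profiles: 1 has a profitable deviation, 24 do not.)

1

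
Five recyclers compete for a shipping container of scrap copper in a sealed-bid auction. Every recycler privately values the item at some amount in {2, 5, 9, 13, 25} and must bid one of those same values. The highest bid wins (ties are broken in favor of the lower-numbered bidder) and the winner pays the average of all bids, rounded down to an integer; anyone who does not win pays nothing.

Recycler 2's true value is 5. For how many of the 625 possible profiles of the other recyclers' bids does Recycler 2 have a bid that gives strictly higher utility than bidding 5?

7

Others bid (2, 2, 2, 9): truth gives 0; bid 9 gives 1 > 0. Violating.
Others bid (2, 2, 9, 2): truth gives 0; bid 9 gives 1 > 0. Violating.
Others bid (2, 9, 2, 2): truth gives 0; bid 9 gives 1 > 0. Violating.
Others bid (5, 2, 2, 2): truth gives 0; bid 9 gives 1 > 0. Violating.
Others bid (2, 2, 2, 2): truth gives 3; no alternative beats it.
Others bid (2, 2, 2, 5): truth gives 2; no alternative beats it.
(Checking all 625 profiles: 7 have a profitable deviation, 618 do not.)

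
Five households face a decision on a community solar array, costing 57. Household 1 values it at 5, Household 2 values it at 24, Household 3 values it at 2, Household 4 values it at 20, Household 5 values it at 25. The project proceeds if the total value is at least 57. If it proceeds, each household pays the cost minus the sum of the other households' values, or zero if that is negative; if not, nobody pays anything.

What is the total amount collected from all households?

Total value 76 ≥ cost 57, so it is built.
Household 1: others sum to 71; max(0, 57 - 71) = 0.
Household 2: others sum to 52; max(0, 57 - 52) = 5.
Household 3: others sum to 74; max(0, 57 - 74) = 0.
Household 4: others sum to 56; max(0, 57 - 56) = 1.
Household 5: others sum to 51; max(0, 57 - 51) = 6.
Total collected = 0 + 5 + 0 + 1 + 6 = 12.

12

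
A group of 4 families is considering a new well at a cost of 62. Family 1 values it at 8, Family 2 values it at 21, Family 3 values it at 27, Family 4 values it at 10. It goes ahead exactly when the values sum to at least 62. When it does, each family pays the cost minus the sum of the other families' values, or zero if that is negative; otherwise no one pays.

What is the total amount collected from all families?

Total value 66 ≥ cost 62, so it is built.
Family 1: others sum to 58; max(0, 62 - 58) = 4.
Family 2: others sum to 45; max(0, 62 - 45) = 17.
Family 3: others sum to 39; max(0, 62 - 39) = 23.
Family 4: others sum to 56; max(0, 62 - 56) = 6.
Total collected = 4 + 17 + 23 + 6 = 50.

50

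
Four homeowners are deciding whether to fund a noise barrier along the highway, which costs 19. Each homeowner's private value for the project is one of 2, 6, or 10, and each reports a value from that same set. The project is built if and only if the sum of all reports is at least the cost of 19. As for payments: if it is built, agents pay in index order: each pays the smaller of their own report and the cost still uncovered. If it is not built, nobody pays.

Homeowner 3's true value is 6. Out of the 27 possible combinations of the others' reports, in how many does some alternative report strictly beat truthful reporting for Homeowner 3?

Others report (2, 6, 10): truth gives 0; report 2 gives 4 > 0. Violating.
Others report (2, 10, 6): truth gives 0; report 2 gives 4 > 0. Violating.
Others report (2, 10, 10): truth gives 0; report 2 gives 4 > 0. Violating.
Others report (6, 2, 10): truth gives 0; report 2 gives 4 > 0. Violating.
Others report (2, 2, 2): truth gives 0; no alternative beats it.
Others report (2, 2, 6): truth gives 0; no alternative beats it.
(Checking all 27 profiles: 14 have a profitable deviation, 13 do not.)

14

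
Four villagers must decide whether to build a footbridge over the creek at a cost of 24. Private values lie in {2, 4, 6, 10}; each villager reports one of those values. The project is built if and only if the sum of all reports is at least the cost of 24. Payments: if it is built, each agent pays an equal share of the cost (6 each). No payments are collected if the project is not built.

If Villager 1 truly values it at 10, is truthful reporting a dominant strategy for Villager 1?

Check each profile of the others' reports and compare truth against every alternative report.
Others report (2, 2, 10): truth gives 4, best alternative gives 0.
Others report (2, 4, 10): truth gives 4, best alternative gives 0.
Others report (2, 6, 6): truth gives 4, best alternative gives 0.
Others report (2, 10, 2): truth gives 4, best alternative gives 0.
Others report (2, 10, 4): truth gives 4, best alternative gives 0.
Others report (4, 2, 10): truth gives 4, best alternative gives 0.
(Remaining 58 profiles checked similarly; truth is weakly best in each.)
In every case the truthful report is at least as good as any alternative, so it is a dominant strategy.

Yes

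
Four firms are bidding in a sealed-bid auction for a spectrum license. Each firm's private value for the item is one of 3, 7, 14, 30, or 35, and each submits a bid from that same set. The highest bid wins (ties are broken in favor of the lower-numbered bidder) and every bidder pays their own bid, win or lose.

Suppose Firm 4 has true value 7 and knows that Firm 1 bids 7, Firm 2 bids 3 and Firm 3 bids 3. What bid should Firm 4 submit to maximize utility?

3

Bid 3: loses but pays 3, utility -3.
Bid 7: loses but pays 7, utility -7.
Bid 14: wins, pays 14, utility 7 - 14 = -7.
Bid 30: wins, pays 30, utility 7 - 30 = -23.
Bid 35: wins, pays 35, utility 7 - 35 = -28.
The best choice is 3 with utility -3.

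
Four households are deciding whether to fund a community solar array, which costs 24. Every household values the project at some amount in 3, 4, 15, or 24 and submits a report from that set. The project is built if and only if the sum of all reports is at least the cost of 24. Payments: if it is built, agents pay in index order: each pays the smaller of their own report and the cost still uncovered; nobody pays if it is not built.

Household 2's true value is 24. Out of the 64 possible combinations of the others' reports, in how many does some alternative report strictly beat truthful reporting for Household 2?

Others report (3, 3, 3): truth gives 3; report 15 gives 9 > 3. Violating.
Others report (3, 3, 4): truth gives 3; report 15 gives 9 > 3. Violating.
Others report (3, 3, 15): truth gives 3; report 3 gives 21 > 3. Violating.
Others report (3, 3, 24): truth gives 3; report 3 gives 21 > 3. Violating.
Others report (24, 3, 3): truth gives 24; no alternative beats it.
Others report (24, 3, 4): truth gives 24; no alternative beats it.
(Checking all 64 profiles: 48 have a profitable deviation, 16 do not.)

48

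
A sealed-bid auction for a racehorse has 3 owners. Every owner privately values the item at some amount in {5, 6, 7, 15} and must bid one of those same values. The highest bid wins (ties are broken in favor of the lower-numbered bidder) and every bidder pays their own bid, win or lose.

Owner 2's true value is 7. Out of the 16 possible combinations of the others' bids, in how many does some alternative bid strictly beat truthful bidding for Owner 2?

12

Others bid (5, 5): truth gives 0; bid 6 gives 1 > 0. Violating.
Others bid (5, 6): truth gives 0; bid 6 gives 1 > 0. Violating.
Others bid (5, 15): truth gives -7; bid 5 gives -5 > -7. Violating.
Others bid (6, 15): truth gives -7; bid 5 gives -5 > -7. Violating.
Others bid (5, 7): truth gives 0; no alternative beats it.
Others bid (6, 5): truth gives 0; no alternative beats it.
(Checking all 16 profiles: 12 have a profitable deviation, 4 do not.)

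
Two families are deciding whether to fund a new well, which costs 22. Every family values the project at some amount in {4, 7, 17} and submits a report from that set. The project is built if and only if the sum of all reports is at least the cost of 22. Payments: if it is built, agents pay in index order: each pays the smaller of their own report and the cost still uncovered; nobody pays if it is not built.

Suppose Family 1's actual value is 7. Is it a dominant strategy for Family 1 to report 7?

Yes

Check each profile of the others' reports and compare truth against every alternative report.
Others report (4): truth gives 0, best alternative gives 0.
Others report (7): truth gives 0, best alternative gives 0.
Others report (17): truth gives 0, best alternative gives 0.
In every case the truthful report is at least as good as any alternative, so it is a dominant strategy.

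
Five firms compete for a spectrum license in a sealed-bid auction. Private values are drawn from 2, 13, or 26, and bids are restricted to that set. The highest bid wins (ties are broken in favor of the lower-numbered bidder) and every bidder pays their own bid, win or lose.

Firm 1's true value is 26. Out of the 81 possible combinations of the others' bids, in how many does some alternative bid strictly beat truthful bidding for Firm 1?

16

Others bid (2, 2, 2, 2): truth gives 0; bid 2 gives 24 > 0. Violating.
Others bid (2, 2, 2, 13): truth gives 0; bid 13 gives 13 > 0. Violating.
Others bid (2, 2, 13, 2): truth gives 0; bid 13 gives 13 > 0. Violating.
Others bid (2, 2, 13, 13): truth gives 0; bid 13 gives 13 > 0. Violating.
Others bid (2, 2, 2, 26): truth gives 0; no alternative beats it.
Others bid (2, 2, 13, 26): truth gives 0; no alternative beats it.
(Checking all 81 profiles: 16 have a profitable deviation, 65 do not.)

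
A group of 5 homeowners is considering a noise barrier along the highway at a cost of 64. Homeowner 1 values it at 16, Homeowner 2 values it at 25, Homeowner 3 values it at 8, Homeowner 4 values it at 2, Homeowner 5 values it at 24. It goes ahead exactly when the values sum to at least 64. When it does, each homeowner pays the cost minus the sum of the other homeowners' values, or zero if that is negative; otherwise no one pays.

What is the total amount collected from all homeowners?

32

Total value 75 ≥ cost 64, so it is built.
Homeowner 1: others sum to 59; max(0, 64 - 59) = 5.
Homeowner 2: others sum to 50; max(0, 64 - 50) = 14.
Homeowner 3: others sum to 67; max(0, 64 - 67) = 0.
Homeowner 4: others sum to 73; max(0, 64 - 73) = 0.
Homeowner 5: others sum to 51; max(0, 64 - 51) = 13.
Total collected = 5 + 14 + 0 + 0 + 13 = 32.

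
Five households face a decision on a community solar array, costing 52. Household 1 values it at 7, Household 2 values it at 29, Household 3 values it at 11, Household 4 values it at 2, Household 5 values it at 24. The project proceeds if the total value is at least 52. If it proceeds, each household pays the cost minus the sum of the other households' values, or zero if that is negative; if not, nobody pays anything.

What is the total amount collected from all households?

Total value 73 ≥ cost 52, so it is built.
Household 1: others sum to 66; max(0, 52 - 66) = 0.
Household 2: others sum to 44; max(0, 52 - 44) = 8.
Household 3: others sum to 62; max(0, 52 - 62) = 0.
Household 4: others sum to 71; max(0, 52 - 71) = 0.
Household 5: others sum to 49; max(0, 52 - 49) = 3.
Total collected = 0 + 8 + 0 + 0 + 3 = 11.

11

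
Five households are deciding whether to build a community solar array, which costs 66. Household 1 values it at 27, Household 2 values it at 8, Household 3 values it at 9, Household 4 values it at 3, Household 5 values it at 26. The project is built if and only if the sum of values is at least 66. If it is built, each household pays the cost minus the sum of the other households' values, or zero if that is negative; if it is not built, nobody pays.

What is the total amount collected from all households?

Total value 73 ≥ cost 66, so it is built.
Household 1: others sum to 46; max(0, 66 - 46) = 20.
Household 2: others sum to 65; max(0, 66 - 65) = 1.
Household 3: others sum to 64; max(0, 66 - 64) = 2.
Household 4: others sum to 70; max(0, 66 - 70) = 0.
Household 5: others sum to 47; max(0, 66 - 47) = 19.
Total collected = 20 + 1 + 2 + 0 + 19 = 42.

42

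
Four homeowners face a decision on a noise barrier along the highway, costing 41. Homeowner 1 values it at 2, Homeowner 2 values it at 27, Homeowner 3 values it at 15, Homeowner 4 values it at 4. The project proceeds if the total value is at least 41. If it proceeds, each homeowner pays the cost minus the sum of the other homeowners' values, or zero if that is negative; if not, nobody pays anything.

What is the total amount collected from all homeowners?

28

Total value 48 ≥ cost 41, so it is built.
Homeowner 1: others sum to 46; max(0, 41 - 46) = 0.
Homeowner 2: others sum to 21; max(0, 41 - 21) = 20.
Homeowner 3: others sum to 33; max(0, 41 - 33) = 8.
Homeowner 4: others sum to 44; max(0, 41 - 44) = 0.
Total collected = 0 + 20 + 8 + 0 = 28.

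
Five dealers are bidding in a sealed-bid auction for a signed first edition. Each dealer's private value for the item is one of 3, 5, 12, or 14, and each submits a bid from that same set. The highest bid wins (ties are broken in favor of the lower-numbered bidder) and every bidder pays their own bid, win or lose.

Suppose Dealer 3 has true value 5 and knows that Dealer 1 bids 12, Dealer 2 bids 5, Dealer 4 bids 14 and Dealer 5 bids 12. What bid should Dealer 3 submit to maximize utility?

3

Bid 3: loses but pays 3, utility -3.
Bid 5: loses but pays 5, utility -5.
Bid 12: loses but pays 12, utility -12.
Bid 14: wins, pays 14, utility 5 - 14 = -9.
The best choice is 3 with utility -3.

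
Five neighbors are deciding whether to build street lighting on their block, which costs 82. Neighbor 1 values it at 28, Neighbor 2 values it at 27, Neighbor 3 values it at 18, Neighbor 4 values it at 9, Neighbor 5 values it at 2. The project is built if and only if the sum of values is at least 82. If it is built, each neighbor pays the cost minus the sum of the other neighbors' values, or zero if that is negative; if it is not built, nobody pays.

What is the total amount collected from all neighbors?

74

Total value 84 ≥ cost 82, so it is built.
Neighbor 1: others sum to 56; max(0, 82 - 56) = 26.
Neighbor 2: others sum to 57; max(0, 82 - 57) = 25.
Neighbor 3: others sum to 66; max(0, 82 - 66) = 16.
Neighbor 4: others sum to 75; max(0, 82 - 75) = 7.
Neighbor 5: others sum to 82; max(0, 82 - 82) = 0.
Total collected = 26 + 25 + 16 + 7 + 0 = 74.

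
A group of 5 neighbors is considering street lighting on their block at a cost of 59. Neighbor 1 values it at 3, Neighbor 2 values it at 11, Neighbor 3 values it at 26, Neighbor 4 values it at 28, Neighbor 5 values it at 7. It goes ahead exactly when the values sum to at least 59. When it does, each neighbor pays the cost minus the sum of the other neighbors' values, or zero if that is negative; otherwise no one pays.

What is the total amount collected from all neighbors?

Total value 75 ≥ cost 59, so it is built.
Neighbor 1: others sum to 72; max(0, 59 - 72) = 0.
Neighbor 2: others sum to 64; max(0, 59 - 64) = 0.
Neighbor 3: others sum to 49; max(0, 59 - 49) = 10.
Neighbor 4: others sum to 47; max(0, 59 - 47) = 12.
Neighbor 5: others sum to 68; max(0, 59 - 68) = 0.
Total collected = 0 + 0 + 10 + 12 + 0 = 22.

22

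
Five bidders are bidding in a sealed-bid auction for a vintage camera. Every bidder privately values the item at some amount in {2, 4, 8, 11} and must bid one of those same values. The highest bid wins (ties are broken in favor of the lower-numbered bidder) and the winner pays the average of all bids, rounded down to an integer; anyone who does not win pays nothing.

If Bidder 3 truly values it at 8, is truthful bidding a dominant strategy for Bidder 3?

Consider the case where Bidder 1 bids 2, Bidder 2 bids 2, Bidder 4 bids 2 and Bidder 5 bids 2.
Truthful bid 8: wins, pays 3, utility 8 - 3 = 5.
Bid 4 instead: wins, pays 2, utility 8 - 2 = 6.
Since 6 > 5, bidding 4 is strictly better here, so truthful bidding is not dominant.

No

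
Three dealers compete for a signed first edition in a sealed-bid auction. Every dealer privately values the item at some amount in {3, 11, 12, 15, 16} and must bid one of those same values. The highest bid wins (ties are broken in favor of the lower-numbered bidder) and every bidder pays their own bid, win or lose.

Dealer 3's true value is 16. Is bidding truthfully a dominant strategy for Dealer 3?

No

Consider the case where Dealer 1 bids 3 and Dealer 2 bids 3.
Truthful bid 16: wins, pays 16, utility 16 - 16 = 0.
Bid 11 instead: wins, pays 11, utility 16 - 11 = 5.
Since 5 > 0, bidding 11 is strictly better here, so truthful bidding is not dominant.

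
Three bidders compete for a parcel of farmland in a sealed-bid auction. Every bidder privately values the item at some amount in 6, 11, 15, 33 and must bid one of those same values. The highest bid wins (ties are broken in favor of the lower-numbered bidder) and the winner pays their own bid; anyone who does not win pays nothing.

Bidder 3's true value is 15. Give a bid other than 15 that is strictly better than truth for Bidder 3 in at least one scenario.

Suppose Bidder 1 bids 6 and Bidder 2 bids 6.
Bid 15: wins, pays 15, utility 15 - 15 = 0.
Bid 11: wins, pays 11, utility 15 - 11 = 4.
So bidding 11 beats truth here (4 > 0).

11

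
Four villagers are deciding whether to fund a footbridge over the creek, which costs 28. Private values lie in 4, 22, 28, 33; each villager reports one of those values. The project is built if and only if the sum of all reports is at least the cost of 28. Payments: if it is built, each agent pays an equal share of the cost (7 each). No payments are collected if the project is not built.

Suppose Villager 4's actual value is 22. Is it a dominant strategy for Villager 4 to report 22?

Check each profile of the others' reports and compare truth against every alternative report.
Others report (4, 4, 4): truth gives 15, best alternative gives 15.
Others report (4, 4, 22): truth gives 15, best alternative gives 15.
Others report (4, 4, 28): truth gives 15, best alternative gives 15.
Others report (4, 4, 33): truth gives 15, best alternative gives 15.
Others report (4, 22, 4): truth gives 15, best alternative gives 15.
Others report (4, 22, 22): truth gives 15, best alternative gives 15.
(Remaining 58 profiles checked similarly; truth is weakly best in each.)
In every case the truthful report is at least as good as any alternative, so it is a dominant strategy.

Yes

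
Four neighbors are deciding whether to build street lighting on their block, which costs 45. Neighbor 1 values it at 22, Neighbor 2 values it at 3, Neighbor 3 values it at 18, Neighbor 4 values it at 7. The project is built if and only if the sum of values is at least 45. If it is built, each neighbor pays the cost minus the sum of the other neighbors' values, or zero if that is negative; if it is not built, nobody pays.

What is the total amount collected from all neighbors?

32

Total value 50 ≥ cost 45, so it is built.
Neighbor 1: others sum to 28; max(0, 45 - 28) = 17.
Neighbor 2: others sum to 47; max(0, 45 - 47) = 0.
Neighbor 3: others sum to 32; max(0, 45 - 32) = 13.
Neighbor 4: others sum to 43; max(0, 45 - 43) = 2.
Total collected = 17 + 0 + 13 + 2 = 32.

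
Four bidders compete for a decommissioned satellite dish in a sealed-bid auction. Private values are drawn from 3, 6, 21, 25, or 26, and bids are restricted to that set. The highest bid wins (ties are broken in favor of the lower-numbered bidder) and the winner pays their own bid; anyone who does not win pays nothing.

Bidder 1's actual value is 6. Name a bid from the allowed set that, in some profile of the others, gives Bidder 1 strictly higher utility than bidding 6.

3

Suppose Bidder 2 bids 3, Bidder 3 bids 3 and Bidder 4 bids 3.
Bid 6: wins, pays 6, utility 6 - 6 = 0.
Bid 3: wins, pays 3, utility 6 - 3 = 3.
So bidding 3 beats truth here (3 > 0).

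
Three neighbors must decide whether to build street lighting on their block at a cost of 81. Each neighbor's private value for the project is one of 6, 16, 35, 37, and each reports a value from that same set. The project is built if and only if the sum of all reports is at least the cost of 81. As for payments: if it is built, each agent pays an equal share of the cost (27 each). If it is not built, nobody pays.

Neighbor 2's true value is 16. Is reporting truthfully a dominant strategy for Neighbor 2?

No

Consider the case where Neighbor 1 reports 35 and Neighbor 3 reports 35.
Truthful report 16: project built, pays 27, utility 16 - 27 = -11.
Report 6 instead: project not built, utility 0.
Since 0 > -11, reporting 6 is strictly better here, so truthful reporting is not dominant.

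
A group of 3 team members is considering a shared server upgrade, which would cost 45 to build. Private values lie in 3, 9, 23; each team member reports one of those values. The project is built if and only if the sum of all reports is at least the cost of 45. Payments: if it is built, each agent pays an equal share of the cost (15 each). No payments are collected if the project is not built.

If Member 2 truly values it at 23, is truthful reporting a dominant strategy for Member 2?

Check each profile of the others' reports and compare truth against every alternative report.
Others report (3, 23): truth gives 8, best alternative gives 0.
Others report (9, 23): truth gives 8, best alternative gives 0.
Others report (23, 3): truth gives 8, best alternative gives 0.
Others report (23, 9): truth gives 8, best alternative gives 0.
Others report (23, 23): truth gives 8, best alternative gives 8.
Others report (3, 3): truth gives 0, best alternative gives 0.
(Remaining 3 profiles checked similarly; truth is weakly best in each.)
In every case the truthful report is at least as good as any alternative, so it is a dominant strategy.

Yes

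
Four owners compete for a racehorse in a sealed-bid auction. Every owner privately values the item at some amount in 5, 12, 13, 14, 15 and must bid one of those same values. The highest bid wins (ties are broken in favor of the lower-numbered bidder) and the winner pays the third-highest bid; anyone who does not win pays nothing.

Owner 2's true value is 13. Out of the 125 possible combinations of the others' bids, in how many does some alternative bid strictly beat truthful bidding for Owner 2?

Others bid (5, 5, 14): truth gives 0; bid 14 gives 8 > 0. Violating.
Others bid (5, 5, 15): truth gives 0; bid 15 gives 8 > 0. Violating.
Others bid (5, 12, 14): truth gives 0; bid 14 gives 1 > 0. Violating.
Others bid (5, 12, 15): truth gives 0; bid 15 gives 1 > 0. Violating.
Others bid (5, 5, 5): truth gives 8; no alternative beats it.
Others bid (5, 5, 12): truth gives 8; no alternative beats it.
(Checking all 125 profiles: 24 have a profitable deviation, 101 do not.)

24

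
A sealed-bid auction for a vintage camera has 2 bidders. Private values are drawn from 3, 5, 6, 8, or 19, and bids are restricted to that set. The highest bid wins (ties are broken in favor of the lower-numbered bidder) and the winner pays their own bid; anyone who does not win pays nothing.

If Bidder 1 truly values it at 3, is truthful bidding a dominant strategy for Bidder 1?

Yes

Check each profile of the others' bids and compare truth against every alternative bid.
Others bid (3): truth gives 0, best alternative gives -2.
Others bid (5): truth gives 0, best alternative gives -2.
Others bid (6): truth gives 0, best alternative gives 0.
Others bid (8): truth gives 0, best alternative gives 0.
Others bid (19): truth gives 0, best alternative gives 0.
In every case the truthful bid is at least as good as any alternative, so it is a dominant strategy.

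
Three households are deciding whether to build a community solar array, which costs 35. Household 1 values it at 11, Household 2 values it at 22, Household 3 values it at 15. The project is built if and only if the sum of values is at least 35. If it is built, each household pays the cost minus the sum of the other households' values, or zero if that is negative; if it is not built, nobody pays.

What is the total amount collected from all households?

Total value 48 ≥ cost 35, so it is built.
Household 1: others sum to 37; max(0, 35 - 37) = 0.
Household 2: others sum to 26; max(0, 35 - 26) = 9.
Household 3: others sum to 33; max(0, 35 - 33) = 2.
Total collected = 0 + 9 + 2 = 11.

11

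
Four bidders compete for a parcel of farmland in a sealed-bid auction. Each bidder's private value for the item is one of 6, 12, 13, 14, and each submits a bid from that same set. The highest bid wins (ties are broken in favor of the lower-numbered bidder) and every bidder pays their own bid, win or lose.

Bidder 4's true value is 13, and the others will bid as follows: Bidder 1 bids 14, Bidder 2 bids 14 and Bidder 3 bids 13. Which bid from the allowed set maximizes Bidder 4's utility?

Bid 6: loses but pays 6, utility -6.
Bid 12: loses but pays 12, utility -12.
Bid 13: loses but pays 13, utility -13.
Bid 14: loses but pays 14, utility -14.
The best choice is 6 with utility -6.

6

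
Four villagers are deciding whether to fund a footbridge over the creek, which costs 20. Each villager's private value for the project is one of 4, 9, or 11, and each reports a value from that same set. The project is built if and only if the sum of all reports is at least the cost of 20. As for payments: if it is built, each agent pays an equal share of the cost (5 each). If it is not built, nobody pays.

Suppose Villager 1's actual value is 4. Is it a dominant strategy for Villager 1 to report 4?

Yes

Check each profile of the others' reports and compare truth against every alternative report.
Others report (4, 4, 4): truth gives 0, best alternative gives -1.
Others report (4, 4, 9): truth gives -1, best alternative gives -1.
Others report (4, 4, 11): truth gives -1, best alternative gives -1.
Others report (4, 9, 4): truth gives -1, best alternative gives -1.
Others report (4, 9, 9): truth gives -1, best alternative gives -1.
Others report (4, 9, 11): truth gives -1, best alternative gives -1.
(Remaining 21 profiles checked similarly; truth is weakly best in each.)
In every case the truthful report is at least as good as any alternative, so it is a dominant strategy.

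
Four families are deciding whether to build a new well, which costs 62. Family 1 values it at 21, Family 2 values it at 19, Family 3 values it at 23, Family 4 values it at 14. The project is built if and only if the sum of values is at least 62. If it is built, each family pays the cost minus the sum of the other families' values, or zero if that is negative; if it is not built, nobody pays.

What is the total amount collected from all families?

Total value 77 ≥ cost 62, so it is built.
Family 1: others sum to 56; max(0, 62 - 56) = 6.
Family 2: others sum to 58; max(0, 62 - 58) = 4.
Family 3: others sum to 54; max(0, 62 - 54) = 8.
Family 4: others sum to 63; max(0, 62 - 63) = 0.
Total collected = 6 + 4 + 8 + 0 = 18.

18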